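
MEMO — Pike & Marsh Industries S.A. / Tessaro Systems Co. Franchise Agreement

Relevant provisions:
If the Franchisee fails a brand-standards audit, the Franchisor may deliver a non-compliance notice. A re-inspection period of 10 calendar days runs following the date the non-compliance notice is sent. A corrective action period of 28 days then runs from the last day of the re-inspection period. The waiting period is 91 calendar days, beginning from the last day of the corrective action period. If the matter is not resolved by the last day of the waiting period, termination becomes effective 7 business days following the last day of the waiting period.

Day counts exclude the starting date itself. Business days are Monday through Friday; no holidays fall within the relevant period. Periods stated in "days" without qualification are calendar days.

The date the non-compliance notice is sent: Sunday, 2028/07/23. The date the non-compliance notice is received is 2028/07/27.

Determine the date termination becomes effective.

The last day of the re-inspection period: 10 calendar days after 2028/07/23 is 2028/08/02.
Adding 28 calendar days to 2028/08/02 gives 2028/08/30, which is the last day of the corrective action period.
The last day of the waiting period: 91 calendar days after 2028/08/30 is 2028/11/29.
The date termination becomes effective: counting 7 business days from Wednesday, 2028/11/29 (Nov 30, Dec 1, Dec 4, Dec 5, Dec 6, Dec 7, Dec 8, skipping weekends) reaches Friday, 2028/12/08.

2028/12/08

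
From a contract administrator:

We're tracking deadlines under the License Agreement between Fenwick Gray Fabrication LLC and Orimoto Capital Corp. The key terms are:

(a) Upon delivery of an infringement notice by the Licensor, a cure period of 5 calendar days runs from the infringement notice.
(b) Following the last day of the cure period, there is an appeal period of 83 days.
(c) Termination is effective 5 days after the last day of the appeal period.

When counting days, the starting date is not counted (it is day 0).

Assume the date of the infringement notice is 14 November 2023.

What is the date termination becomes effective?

15 February 2024

Adding 5 calendar days to 14 November 2023 gives 19 November 2023, which is the last day of the cure period.
The last day of the appeal period: 83 calendar days after 19 November 2023 is 10 February 2024.
The date termination becomes effective: 5 calendar days after 10 February 2024 is 15 February 2024.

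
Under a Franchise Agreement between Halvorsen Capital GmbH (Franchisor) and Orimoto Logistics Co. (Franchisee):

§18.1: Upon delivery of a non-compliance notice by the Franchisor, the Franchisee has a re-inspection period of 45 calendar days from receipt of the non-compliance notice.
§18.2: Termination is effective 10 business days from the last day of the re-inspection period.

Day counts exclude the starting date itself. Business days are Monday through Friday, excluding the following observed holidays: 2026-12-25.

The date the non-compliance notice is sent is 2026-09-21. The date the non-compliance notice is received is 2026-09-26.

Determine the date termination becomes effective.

2026-11-24

The last day of the re-inspection period: 45 calendar days after 2026-09-26 is 2026-11-10.
From Tuesday, 2026-11-10, 10 business days (Nov 11, Nov 12, Nov 13, Nov 16, Nov 17, Nov 18, Nov 19, Nov 20, Nov 23, Nov 24, skipping weekends) brings us to Tuesday, 2026-11-24, which is the date termination becomes effective.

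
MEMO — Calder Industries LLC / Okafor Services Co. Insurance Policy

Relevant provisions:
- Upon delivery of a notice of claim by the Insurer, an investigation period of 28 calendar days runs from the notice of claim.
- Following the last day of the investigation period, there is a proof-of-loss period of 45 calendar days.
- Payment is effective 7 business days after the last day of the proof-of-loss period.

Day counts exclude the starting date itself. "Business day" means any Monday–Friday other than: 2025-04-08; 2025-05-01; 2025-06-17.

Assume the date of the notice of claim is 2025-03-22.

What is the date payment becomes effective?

The last day of the investigation period: 2025-03-22 + 28 days = 2025-04-19.
The last day of the proof-of-loss period: 45 calendar days after 2025-04-19 is 2025-06-03.
The date payment becomes effective: counting 7 business days from Tuesday, 2025-06-03 (Jun 4, Jun 5, Jun 6, Jun 9, Jun 10, Jun 11, Jun 12, skipping weekends) reaches Thursday, 2025-06-12.

2025-06-12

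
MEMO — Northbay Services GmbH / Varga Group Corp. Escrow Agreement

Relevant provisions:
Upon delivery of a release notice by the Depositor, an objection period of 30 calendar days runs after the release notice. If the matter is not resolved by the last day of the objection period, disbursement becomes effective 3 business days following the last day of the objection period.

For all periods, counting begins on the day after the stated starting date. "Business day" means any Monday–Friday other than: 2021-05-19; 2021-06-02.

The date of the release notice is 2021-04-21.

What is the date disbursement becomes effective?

2021-05-26

Adding 30 calendar days to 2021-04-21 gives 2021-05-21, which is the last day of the objection period.
The date disbursement becomes effective: 3 business days after Friday, 2021-05-21, skipping weekends — May 24, May 25, May 26 — lands on Wednesday, 2021-05-26.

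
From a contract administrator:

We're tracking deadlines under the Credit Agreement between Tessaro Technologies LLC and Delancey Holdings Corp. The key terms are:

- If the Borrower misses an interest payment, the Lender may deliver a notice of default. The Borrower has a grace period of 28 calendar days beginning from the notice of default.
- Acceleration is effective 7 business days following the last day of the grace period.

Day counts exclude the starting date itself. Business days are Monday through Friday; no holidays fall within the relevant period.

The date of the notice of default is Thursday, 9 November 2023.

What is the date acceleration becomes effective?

The last day of the grace period: 28 calendar days after 9 November 2023 is 7 December 2023.
The date acceleration becomes effective: 7 business days after Thursday, 7 December 2023, skipping weekends — Dec 8, Dec 11, Dec 12, Dec 13, Dec 14, Dec 15, Dec 18 — lands on Monday, 18 December 2023.

18 December 2023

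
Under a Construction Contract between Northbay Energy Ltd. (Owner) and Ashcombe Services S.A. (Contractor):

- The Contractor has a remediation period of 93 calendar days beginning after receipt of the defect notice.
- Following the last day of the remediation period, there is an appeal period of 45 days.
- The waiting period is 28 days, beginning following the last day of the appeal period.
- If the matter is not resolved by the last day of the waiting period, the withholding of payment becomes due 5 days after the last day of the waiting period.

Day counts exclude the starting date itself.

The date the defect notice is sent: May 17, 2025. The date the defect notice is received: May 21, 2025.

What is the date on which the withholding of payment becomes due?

Nov 8, 2025

The last day of the remediation period: 93 calendar days after May 21, 2025 is Aug 22, 2025.
Adding 45 calendar days to Aug 22, 2025 gives Oct 6, 2025, which is the last day of the appeal period.
The last day of the waiting period: 28 calendar days after Oct 6, 2025 is Nov 3, 2025.
The date on which the withholding of payment becomes due: Nov 3, 2025 + 5 days = Nov 8, 2025.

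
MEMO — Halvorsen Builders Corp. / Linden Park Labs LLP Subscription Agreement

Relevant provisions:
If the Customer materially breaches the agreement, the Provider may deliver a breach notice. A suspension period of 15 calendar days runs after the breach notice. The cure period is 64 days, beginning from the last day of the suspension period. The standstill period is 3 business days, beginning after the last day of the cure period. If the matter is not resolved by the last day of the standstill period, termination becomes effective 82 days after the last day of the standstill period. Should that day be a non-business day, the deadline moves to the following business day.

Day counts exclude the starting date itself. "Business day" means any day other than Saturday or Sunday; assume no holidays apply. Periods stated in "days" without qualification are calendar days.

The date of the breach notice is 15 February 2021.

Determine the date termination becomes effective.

2 August 2021

The last day of the suspension period: 15 calendar days after 15 February 2021 is 2 March 2021.
The last day of the cure period: 64 calendar days after 2 March 2021 is 5 May 2021.
The last day of the standstill period: counting 3 business days from Wednesday, 5 May 2021 (May 6, May 7, May 10, skipping weekends) reaches Monday, 10 May 2021.
The date termination becomes effective: 82 calendar days after 10 May 2021 is 31 July 2021. That falls on a Saturday, so it rolls to the next business day, Monday, 2 August 2021.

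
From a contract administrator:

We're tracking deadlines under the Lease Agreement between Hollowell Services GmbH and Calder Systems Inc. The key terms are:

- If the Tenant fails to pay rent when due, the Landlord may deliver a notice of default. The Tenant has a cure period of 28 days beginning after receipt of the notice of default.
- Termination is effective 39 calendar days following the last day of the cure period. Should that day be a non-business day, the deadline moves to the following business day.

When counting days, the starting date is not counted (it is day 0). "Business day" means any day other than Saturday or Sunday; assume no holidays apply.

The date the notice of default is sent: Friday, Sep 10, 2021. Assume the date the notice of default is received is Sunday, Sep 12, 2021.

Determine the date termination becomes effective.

Nov 18, 2021

The last day of the cure period: 28 calendar days after Sep 12, 2021 is Oct 10, 2021.
The date termination becomes effective: 39 calendar days after Oct 10, 2021 is Nov 18, 2021. Nov 18, 2021 is a Thursday, so no roll-forward applies.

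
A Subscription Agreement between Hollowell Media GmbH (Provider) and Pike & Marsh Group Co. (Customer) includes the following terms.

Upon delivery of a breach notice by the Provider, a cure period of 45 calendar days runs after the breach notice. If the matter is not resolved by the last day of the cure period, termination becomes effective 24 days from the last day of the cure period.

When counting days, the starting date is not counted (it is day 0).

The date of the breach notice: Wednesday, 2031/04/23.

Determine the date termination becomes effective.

The last day of the cure period: 45 calendar days after 2031/04/23 is 2031/06/07.
Adding 24 calendar days to 2031/06/07 gives 2031/07/01, which is the date termination becomes effective.

2031/07/01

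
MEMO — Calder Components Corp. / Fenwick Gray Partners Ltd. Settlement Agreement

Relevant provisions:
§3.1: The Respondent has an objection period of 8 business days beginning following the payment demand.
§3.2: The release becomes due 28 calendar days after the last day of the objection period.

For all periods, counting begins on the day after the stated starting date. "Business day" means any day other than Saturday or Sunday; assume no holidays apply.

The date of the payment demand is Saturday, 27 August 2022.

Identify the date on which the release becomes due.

5 October 2022

The last day of the objection period: counting 8 business days from Saturday, 27 August 2022 (Aug 29, Aug 30, Aug 31, Sep 1, Sep 2, Sep 5, Sep 6, Sep 7, skipping weekends) reaches Wednesday, 7 September 2022.
The date on which the release becomes due: 7 September 2022 + 28 days = 5 October 2022.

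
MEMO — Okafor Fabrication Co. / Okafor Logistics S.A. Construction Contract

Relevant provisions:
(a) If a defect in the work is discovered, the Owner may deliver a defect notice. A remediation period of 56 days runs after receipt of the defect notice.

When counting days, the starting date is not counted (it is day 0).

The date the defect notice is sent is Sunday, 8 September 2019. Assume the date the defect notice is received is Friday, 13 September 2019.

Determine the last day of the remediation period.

8 November 2019

Adding 56 calendar days to 13 September 2019 gives 8 November 2019, which is the last day of the remediation period.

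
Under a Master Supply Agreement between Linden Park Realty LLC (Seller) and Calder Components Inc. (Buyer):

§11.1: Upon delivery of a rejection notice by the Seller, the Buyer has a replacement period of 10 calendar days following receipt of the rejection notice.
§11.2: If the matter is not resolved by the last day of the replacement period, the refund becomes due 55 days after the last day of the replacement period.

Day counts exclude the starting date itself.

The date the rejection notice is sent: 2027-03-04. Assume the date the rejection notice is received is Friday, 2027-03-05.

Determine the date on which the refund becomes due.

The last day of the replacement period: 10 calendar days after 2027-03-05 is 2027-03-15.
The date on which the refund becomes due: 2027-03-15 + 55 days = 2027-05-09.

2027-05-09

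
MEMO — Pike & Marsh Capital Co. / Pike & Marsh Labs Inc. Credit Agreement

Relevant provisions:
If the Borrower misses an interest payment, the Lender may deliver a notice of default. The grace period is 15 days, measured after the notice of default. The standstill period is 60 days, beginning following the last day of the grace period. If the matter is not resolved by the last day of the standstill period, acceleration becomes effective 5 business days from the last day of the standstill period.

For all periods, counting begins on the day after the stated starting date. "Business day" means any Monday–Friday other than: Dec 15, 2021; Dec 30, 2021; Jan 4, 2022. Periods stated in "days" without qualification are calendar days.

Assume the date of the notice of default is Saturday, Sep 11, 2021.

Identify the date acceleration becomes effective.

The last day of the grace period: Sep 11, 2021 + 15 days = Sep 26, 2021.
The last day of the standstill period: 60 calendar days after Sep 26, 2021 is Nov 25, 2021.
The date acceleration becomes effective: 5 business days after Thursday, Nov 25, 2021, skipping weekends — Nov 26, Nov 29, Nov 30, Dec 1, Dec 2 — lands on Thursday, Dec 2, 2021.

Dec 2, 2021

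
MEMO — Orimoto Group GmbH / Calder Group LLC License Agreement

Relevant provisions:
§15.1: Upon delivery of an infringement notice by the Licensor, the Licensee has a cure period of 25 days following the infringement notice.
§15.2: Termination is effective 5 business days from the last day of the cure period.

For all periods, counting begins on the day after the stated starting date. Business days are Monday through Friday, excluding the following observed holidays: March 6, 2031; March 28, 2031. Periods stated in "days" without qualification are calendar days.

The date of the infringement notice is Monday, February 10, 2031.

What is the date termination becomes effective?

March 14, 2031

Adding 25 calendar days to February 10, 2031 gives March 7, 2031, which is the last day of the cure period.
The date termination becomes effective: counting 5 business days from Friday, March 7, 2031 (Mar 10, Mar 11, Mar 12, Mar 13, Mar 14, skipping weekends) reaches Friday, March 14, 2031.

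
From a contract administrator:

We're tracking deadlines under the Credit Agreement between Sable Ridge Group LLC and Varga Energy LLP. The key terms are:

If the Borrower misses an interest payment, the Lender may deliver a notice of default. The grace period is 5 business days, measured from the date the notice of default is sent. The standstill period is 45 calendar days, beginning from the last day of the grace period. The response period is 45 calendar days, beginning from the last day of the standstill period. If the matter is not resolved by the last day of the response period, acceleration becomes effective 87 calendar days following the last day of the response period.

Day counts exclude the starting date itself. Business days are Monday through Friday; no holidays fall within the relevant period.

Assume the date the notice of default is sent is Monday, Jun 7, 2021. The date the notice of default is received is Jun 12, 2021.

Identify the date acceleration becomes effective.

Dec 8, 2021

The last day of the grace period: 5 business days after Monday, Jun 7, 2021, skipping weekends — Jun 8, Jun 9, Jun 10, Jun 11, Jun 14 — lands on Monday, Jun 14, 2021.
Adding 45 calendar days to Jun 14, 2021 gives Jul 29, 2021, which is the last day of the standstill period.
Adding 45 calendar days to Jul 29, 2021 gives Sep 12, 2021, which is the last day of the response period.
The date acceleration becomes effective: 87 calendar days after Sep 12, 2021 is Dec 8, 2021.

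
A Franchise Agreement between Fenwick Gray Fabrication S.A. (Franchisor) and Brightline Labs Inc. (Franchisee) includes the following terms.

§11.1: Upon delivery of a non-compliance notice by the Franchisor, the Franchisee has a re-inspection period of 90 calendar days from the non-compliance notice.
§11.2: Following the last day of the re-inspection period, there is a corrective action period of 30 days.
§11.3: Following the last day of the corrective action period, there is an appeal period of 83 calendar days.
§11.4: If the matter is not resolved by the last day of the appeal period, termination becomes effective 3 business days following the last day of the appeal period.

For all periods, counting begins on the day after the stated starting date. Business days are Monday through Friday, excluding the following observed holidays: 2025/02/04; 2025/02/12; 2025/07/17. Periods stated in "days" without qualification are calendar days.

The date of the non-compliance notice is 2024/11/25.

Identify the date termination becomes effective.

2025/06/19

The last day of the re-inspection period: 90 calendar days after 2024/11/25 is 2025/02/23.
The last day of the corrective action period: 2025/02/23 + 30 days = 2025/03/25.
The last day of the appeal period: 83 calendar days after 2025/03/25 is 2025/06/16.
The date termination becomes effective: counting 3 business days from Monday, 2025/06/16 (Jun 17, Jun 18, Jun 19, skipping weekends) reaches Thursday, 2025/06/19.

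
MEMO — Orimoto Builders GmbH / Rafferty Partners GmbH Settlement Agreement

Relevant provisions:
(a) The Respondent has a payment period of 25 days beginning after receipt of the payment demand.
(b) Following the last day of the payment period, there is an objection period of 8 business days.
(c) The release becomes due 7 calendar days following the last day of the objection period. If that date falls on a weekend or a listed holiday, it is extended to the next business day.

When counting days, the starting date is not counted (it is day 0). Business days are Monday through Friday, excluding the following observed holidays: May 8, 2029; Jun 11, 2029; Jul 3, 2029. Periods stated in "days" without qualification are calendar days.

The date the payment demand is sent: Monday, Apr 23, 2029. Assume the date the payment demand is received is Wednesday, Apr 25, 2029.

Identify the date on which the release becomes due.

The last day of the payment period: 25 calendar days after Apr 25, 2029 is May 20, 2029.
The last day of the objection period: counting 8 business days from Sunday, May 20, 2029 (May 21, May 22, May 23, May 24, May 25, May 28, May 29, May 30, skipping weekends) reaches Wednesday, May 30, 2029.
The date on which the release becomes due: May 30, 2029 + 7 days = Jun 6, 2029. Jun 6, 2029 is a Wednesday and is not a listed holiday, so no roll-forward applies.

Jun 6, 2029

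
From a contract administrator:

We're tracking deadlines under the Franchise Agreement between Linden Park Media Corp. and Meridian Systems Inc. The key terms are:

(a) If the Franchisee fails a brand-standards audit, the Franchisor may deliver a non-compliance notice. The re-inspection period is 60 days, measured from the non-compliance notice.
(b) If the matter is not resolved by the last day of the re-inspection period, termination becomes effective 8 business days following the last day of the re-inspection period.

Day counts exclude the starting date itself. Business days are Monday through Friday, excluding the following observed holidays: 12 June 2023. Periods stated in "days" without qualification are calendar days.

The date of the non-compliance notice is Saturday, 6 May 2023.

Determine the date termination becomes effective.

17 July 2023

Adding 60 calendar days to 6 May 2023 gives 5 July 2023, which is the last day of the re-inspection period.
From Wednesday, 5 July 2023, 8 business days (Jul 6, Jul 7, Jul 10, Jul 11, Jul 12, Jul 13, Jul 14, Jul 17, skipping weekends) brings us to Monday, 17 July 2023, which is the date termination becomes effective.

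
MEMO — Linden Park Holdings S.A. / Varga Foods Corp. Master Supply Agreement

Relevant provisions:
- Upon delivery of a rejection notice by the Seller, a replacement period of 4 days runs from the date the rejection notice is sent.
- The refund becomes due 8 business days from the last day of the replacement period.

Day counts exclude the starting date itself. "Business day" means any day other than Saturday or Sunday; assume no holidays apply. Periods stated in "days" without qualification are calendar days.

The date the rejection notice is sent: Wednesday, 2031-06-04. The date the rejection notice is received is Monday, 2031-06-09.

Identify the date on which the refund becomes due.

2031-06-18

Adding 4 calendar days to 2031-06-04 gives 2031-06-08, which is the last day of the replacement period.
From Sunday, 2031-06-08, 8 business days (Jun 9, Jun 10, Jun 11, Jun 12, Jun 13, Jun 16, Jun 17, Jun 18, skipping weekends) brings us to Wednesday, 2031-06-18, which is the date on which the refund becomes due.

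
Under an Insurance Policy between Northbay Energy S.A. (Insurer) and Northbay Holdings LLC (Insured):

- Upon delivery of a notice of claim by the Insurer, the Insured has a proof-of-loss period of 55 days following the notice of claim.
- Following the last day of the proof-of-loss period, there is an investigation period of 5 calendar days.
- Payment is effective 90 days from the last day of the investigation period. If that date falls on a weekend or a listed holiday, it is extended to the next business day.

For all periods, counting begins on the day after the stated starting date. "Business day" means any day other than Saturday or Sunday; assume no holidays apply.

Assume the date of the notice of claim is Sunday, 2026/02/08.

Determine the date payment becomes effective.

Adding 55 calendar days to 2026/02/08 gives 2026/04/04, which is the last day of the proof-of-loss period.
Adding 5 calendar days to 2026/04/04 gives 2026/04/09, which is the last day of the investigation period.
The date payment becomes effective: 90 calendar days after 2026/04/09 is 2026/07/08. 2026/07/08 is a Wednesday, so no roll-forward applies.

2026/07/08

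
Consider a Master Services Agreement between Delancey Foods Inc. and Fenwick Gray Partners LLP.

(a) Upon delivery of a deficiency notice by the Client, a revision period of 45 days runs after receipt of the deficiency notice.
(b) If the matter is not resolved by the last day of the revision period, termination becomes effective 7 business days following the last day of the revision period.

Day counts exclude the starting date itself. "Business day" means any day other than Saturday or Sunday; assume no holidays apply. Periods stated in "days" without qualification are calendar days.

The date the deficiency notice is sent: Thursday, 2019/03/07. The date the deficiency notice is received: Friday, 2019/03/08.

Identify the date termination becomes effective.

The last day of the revision period: 2019/03/08 + 45 days = 2019/04/22.
The date termination becomes effective: counting 7 business days from Monday, 2019/04/22 (Apr 23, Apr 24, Apr 25, Apr 26, Apr 29, Apr 30, May 1, skipping weekends) reaches Wednesday, 2019/05/01.

2019/05/01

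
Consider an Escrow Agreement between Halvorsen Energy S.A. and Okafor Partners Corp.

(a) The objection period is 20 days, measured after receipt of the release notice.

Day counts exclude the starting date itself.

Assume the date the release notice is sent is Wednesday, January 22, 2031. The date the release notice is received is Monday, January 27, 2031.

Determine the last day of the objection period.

February 16, 2031

The last day of the objection period: 20 calendar days after January 27, 2031 is February 16, 2031.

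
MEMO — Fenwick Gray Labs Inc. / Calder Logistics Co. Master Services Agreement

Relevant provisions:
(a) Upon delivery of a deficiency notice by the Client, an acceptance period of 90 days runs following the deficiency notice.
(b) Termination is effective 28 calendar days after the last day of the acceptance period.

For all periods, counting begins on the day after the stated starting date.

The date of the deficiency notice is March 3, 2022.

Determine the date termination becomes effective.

June 29, 2022

The last day of the acceptance period: 90 calendar days after March 3, 2022 is June 1, 2022.
Adding 28 calendar days to June 1, 2022 gives June 29, 2022, which is the date termination becomes effective.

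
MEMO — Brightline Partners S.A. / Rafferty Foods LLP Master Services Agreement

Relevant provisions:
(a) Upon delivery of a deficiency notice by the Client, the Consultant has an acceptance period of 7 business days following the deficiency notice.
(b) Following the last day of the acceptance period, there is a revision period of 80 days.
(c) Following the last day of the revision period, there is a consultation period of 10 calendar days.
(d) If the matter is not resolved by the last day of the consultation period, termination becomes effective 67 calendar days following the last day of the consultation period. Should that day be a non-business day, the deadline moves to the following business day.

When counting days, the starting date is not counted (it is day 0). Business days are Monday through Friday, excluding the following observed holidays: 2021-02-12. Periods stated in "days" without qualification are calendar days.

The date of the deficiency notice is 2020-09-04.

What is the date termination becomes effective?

The last day of the acceptance period: 7 business days after Friday, 2020-09-04, skipping weekends — Sep 7, Sep 8, Sep 9, Sep 10, Sep 11, Sep 14, Sep 15 — lands on Tuesday, 2020-09-15.
The last day of the revision period: 80 calendar days after 2020-09-15 is 2020-12-04.
Adding 10 calendar days to 2020-12-04 gives 2020-12-14, which is the last day of the consultation period.
The date termination becomes effective: 67 calendar days after 2020-12-14 is 2021-02-19. 2021-02-19 is a Friday and is not a listed holiday, so no roll-forward applies.

2021-02-19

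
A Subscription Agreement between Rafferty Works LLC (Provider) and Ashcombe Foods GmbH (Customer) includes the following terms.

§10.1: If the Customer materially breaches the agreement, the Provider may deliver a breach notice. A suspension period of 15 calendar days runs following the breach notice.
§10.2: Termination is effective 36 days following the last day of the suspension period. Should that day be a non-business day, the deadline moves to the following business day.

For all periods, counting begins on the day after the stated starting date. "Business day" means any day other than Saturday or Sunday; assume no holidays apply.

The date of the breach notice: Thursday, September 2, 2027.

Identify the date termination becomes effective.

October 25, 2027

Adding 15 calendar days to September 2, 2027 gives September 17, 2027, which is the last day of the suspension period.
The date termination becomes effective: September 17, 2027 + 36 days = October 23, 2027. That falls on a Saturday, so it rolls to the next business day, Monday, October 25, 2027.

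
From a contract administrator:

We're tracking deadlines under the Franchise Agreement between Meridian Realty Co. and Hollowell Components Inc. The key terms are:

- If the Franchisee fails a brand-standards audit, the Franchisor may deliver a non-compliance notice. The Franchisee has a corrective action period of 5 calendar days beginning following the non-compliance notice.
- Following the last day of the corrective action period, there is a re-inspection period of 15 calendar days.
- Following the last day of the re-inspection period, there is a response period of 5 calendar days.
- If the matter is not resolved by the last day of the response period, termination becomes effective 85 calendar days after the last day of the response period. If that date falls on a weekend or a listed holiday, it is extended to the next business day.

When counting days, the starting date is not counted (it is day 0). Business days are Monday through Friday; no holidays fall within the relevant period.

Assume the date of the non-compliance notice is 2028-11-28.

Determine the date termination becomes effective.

2029-03-19

Adding 5 calendar days to 2028-11-28 gives 2028-12-03, which is the last day of the corrective action period.
The last day of the re-inspection period: 2028-12-03 + 15 days = 2028-12-18.
The last day of the response period: 2028-12-18 + 5 days = 2028-12-23.
The date termination becomes effective: 85 calendar days after 2028-12-23 is 2029-03-18. That falls on a Sunday, so it rolls to the next business day, Monday, 2029-03-19.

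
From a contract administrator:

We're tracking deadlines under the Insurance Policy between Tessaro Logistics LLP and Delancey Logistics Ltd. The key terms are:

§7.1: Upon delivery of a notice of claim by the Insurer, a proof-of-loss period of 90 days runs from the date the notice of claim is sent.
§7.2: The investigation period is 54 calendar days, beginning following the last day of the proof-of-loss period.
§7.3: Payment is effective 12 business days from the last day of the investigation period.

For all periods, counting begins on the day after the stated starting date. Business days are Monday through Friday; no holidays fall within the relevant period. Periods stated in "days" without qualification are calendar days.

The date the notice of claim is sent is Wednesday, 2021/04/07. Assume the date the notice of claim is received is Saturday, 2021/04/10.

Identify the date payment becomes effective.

2021/09/14

The last day of the proof-of-loss period: 2021/04/07 + 90 days = 2021/07/06.
The last day of the investigation period: 2021/07/06 + 54 days = 2021/08/29.
The date payment becomes effective: counting 12 business days from Sunday, 2021/08/29 (Aug 30, Aug 31, Sep 1, Sep 2, …, Sep 10, Sep 13, Sep 14, skipping weekends) reaches Tuesday, 2021/09/14.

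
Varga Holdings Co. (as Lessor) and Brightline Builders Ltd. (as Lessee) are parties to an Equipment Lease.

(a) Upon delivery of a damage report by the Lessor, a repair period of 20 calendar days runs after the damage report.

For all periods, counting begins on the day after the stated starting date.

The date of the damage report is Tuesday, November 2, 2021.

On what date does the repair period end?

November 22, 2021

Adding 20 calendar days to November 2, 2021 gives November 22, 2021, which is the last day of the repair period.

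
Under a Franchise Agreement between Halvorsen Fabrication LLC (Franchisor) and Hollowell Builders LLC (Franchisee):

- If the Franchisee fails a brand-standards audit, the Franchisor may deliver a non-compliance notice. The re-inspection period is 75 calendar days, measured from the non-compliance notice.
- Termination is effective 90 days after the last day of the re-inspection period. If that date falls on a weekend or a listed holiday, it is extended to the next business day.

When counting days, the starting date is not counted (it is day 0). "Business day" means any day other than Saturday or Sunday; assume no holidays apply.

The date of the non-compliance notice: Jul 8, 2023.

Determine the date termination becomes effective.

Dec 20, 2023

The last day of the re-inspection period: 75 calendar days after Jul 8, 2023 is Sep 21, 2023.
Adding 90 calendar days to Sep 21, 2023 gives Dec 20, 2023, which is the date termination becomes effective. Dec 20, 2023 is a Wednesday, so no roll-forward applies.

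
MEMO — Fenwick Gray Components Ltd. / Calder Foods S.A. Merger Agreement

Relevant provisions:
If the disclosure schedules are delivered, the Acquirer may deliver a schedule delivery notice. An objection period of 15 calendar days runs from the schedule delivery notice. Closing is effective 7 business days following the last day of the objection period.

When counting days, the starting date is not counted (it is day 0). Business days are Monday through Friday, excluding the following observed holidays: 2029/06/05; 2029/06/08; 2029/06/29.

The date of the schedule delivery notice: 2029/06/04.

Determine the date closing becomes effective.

2029/06/28

The last day of the objection period: 15 calendar days after 2029/06/04 is 2029/06/19.
The date closing becomes effective: counting 7 business days from Tuesday, 2029/06/19 (Jun 20, Jun 21, Jun 22, Jun 25, Jun 26, Jun 27, Jun 28, skipping weekends) reaches Thursday, 2029/06/28.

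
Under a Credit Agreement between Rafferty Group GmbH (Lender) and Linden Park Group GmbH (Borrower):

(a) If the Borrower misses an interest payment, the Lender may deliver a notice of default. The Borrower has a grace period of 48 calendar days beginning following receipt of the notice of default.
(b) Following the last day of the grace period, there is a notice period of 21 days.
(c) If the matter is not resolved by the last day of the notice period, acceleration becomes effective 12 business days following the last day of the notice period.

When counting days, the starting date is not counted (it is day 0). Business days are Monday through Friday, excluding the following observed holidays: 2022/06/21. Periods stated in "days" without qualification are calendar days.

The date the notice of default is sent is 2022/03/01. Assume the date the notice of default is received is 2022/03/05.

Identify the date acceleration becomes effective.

Adding 48 calendar days to 2022/03/05 gives 2022/04/22, which is the last day of the grace period.
The last day of the notice period: 2022/04/22 + 21 days = 2022/05/13.
From Friday, 2022/05/13, 12 business days (May 16, May 17, May 18, May 19, …, May 27, May 30, May 31, skipping weekends) brings us to Tuesday, 2022/05/31, which is the date acceleration becomes effective.

2022/05/31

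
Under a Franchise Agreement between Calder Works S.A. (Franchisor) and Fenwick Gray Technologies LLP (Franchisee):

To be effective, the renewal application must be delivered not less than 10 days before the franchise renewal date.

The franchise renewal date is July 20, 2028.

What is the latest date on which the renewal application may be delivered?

Counting back 10 calendar days from July 20, 2028 gives July 10, 2028.

July 10, 2028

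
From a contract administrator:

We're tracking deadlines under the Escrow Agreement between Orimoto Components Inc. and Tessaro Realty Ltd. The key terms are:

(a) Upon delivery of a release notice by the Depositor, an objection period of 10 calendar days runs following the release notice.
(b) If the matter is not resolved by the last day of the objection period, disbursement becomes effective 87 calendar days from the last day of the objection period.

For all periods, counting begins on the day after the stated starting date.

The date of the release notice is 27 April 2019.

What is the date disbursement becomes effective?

2 August 2019

Adding 10 calendar days to 27 April 2019 gives 7 May 2019, which is the last day of the objection period.
The date disbursement becomes effective: 7 May 2019 + 87 days = 2 August 2019.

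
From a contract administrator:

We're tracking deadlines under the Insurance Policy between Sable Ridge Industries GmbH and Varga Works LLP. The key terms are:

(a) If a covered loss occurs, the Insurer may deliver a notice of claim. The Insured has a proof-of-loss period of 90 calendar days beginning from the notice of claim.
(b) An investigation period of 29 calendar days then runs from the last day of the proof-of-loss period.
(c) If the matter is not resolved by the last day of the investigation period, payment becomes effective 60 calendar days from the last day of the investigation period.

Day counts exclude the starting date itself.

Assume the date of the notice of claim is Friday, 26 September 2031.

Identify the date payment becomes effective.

23 March 2032

The last day of the proof-of-loss period: 90 calendar days after 26 September 2031 is 25 December 2031.
Adding 29 calendar days to 25 December 2031 gives 23 January 2032, which is the last day of the investigation period.
Adding 60 calendar days to 23 January 2032 gives 23 March 2032, which is the date payment becomes effective.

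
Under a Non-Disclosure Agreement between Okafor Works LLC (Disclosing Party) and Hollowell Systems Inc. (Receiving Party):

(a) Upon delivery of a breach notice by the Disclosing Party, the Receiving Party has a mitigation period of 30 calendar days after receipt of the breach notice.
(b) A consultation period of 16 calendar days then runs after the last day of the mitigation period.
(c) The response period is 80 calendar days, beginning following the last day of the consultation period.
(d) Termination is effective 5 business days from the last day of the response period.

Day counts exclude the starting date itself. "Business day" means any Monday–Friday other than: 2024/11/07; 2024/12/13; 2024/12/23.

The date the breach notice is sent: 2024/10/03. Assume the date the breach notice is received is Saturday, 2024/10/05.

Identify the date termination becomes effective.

2025/02/14

The last day of the mitigation period: 2024/10/05 + 30 days = 2024/11/04.
Adding 16 calendar days to 2024/11/04 gives 2024/11/20, which is the last day of the consultation period.
The last day of the response period: 2024/11/20 + 80 days = 2025/02/08.
The date termination becomes effective: 5 business days after Saturday, 2025/02/08, skipping weekends — Feb 10, Feb 11, Feb 12, Feb 13, Feb 14 — lands on Friday, 2025/02/14.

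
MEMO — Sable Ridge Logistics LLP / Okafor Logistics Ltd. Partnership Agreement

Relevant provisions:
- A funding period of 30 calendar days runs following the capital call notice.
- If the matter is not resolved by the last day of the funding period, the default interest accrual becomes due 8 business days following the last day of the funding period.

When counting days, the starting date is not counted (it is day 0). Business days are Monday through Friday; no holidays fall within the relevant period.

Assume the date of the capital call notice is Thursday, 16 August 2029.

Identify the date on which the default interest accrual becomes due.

26 September 2029

The last day of the funding period: 30 calendar days after 16 August 2029 is 15 September 2029.
The date on which the default interest accrual becomes due: 8 business days after Saturday, 15 September 2029, skipping weekends — Sep 17, Sep 18, Sep 19, Sep 20, Sep 21, Sep 24, Sep 25, Sep 26 — lands on Wednesday, 26 September 2029.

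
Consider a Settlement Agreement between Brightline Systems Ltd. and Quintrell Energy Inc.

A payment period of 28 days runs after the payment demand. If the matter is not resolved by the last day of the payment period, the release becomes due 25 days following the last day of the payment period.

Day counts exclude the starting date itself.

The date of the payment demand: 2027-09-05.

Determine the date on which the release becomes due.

2027-10-28

The last day of the payment period: 2027-09-05 + 28 days = 2027-10-03.
The date on which the release becomes due: 25 calendar days after 2027-10-03 is 2027-10-28.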